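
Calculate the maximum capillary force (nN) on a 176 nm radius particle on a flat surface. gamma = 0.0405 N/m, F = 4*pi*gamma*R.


Convert radius: R = 176 nm = 1.76e-07 m
F = 4 * pi * gamma * R
F = 4 * pi * 0.0405 * 1.76e-07
F = 8.95731e-08 N = 89.5731 nN

89.5731


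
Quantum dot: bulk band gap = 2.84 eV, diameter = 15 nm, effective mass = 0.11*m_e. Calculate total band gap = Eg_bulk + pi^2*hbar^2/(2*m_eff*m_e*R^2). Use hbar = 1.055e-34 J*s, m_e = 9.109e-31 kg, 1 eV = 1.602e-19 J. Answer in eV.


Radius R = 15/2 nm = 7.5e-09 m
Confinement energy dE = pi^2 * hbar^2 / (2 * m_eff * m_e * R^2)
dE = pi^2 * (1.055e-34)^2 / (2 * 0.11 * 9.109e-31 * (7.5e-09)^2) J, divided by 1.602e-19 J/eV
dE = 0.0608 eV
Total band gap = E_g(bulk) + dE = 2.84 + 0.0608 = 2.9008 eV

2.9008


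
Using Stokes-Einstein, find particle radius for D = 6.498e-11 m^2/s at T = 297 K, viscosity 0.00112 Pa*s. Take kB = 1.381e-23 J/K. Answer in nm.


Stokes-Einstein: R = kB*T / (6*pi*eta*D)
R = 1.381e-23 * 297 / (6 * pi * 0.00112 * 6.498e-11)
R = 2.98986e-09 m = 2.99 nm

2.99


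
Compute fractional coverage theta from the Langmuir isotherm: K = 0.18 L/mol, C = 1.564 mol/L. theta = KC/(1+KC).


Langmuir isotherm: theta = K*C / (1 + K*C)
K*C = 0.18 * 1.564 = 0.28152
theta = 0.28152 / (1 + 0.28152) = 0.28152 / 1.28152
theta = 0.2197

0.2197


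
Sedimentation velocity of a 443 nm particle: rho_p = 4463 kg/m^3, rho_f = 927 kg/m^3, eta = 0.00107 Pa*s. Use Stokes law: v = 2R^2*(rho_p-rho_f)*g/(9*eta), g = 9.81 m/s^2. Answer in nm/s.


Radius R = 443/2 nm = 2.215e-07 m
Density difference = 4463 - 927 = 3536 kg/m^3
v = 2 * R^2 * (rho_p - rho_f) * g / (9 * eta)
v = 2 * (2.215e-07)^2 * 3536 * 9.81 / (9 * 0.00107)
v = 3.53454e-07 m/s = 353.4536 nm/s

353.4536


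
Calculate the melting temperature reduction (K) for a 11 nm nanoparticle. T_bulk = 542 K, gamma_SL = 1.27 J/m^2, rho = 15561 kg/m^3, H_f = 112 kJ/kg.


Radius R = 11/2 = 5.5 nm = 5.5e-09 m
Convert H_f = 112 kJ/kg = 112000 J/kg
dT = 2 * gamma_SL * T_bulk / (rho * H_f * R)
dT = 2 * 1.27 * 542 / (15561 * 112000 * 5.5e-09)
dT = 143.6 K

143.6


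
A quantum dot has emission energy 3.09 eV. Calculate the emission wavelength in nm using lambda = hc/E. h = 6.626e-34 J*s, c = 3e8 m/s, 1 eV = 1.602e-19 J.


Convert energy: E = 3.09 eV = 3.09 * 1.602e-19 = 4.95018e-19 J
lambda = h*c / E = 6.626e-34 * 3e8 / 4.95018e-19
lambda = 4.01561e-07 m = 401.6 nm

401.6


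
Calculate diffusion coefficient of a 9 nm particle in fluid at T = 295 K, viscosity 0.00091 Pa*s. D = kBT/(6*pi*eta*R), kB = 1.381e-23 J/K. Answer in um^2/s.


Radius R = 9/2 = 4.5 nm = 4.5e-09 m
D = kB*T / (6*pi*eta*R)
D = 1.381e-23 * 295 / (6 * pi * 0.00091 * 4.5e-09)
D = 5.27789e-11 m^2/s = 52.779 um^2/s

52.779


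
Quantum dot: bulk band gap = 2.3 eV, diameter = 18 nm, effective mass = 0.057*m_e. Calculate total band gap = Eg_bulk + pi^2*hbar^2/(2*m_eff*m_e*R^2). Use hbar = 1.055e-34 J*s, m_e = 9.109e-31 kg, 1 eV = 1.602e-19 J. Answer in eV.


Radius R = 18/2 nm = 9e-09 m
Confinement energy dE = pi^2 * hbar^2 / (2 * m_eff * m_e * R^2)
dE = pi^2 * (1.055e-34)^2 / (2 * 0.057 * 9.109e-31 * (9e-09)^2) J, divided by 1.602e-19 J/eV
dE = 0.0815 eV
Total band gap = E_g(bulk) + dE = 2.3 + 0.0815 = 2.3815 eV

2.3815


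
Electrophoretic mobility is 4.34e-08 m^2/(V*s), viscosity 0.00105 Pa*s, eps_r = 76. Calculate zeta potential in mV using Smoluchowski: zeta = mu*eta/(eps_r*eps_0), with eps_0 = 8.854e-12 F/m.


Smoluchowski equation: zeta = mu * eta / (eps_r * eps_0)
zeta = 4.34e-08 * 0.00105 / (76 * 8.854e-12)
zeta = 0.067721 V = 67.72 mV

67.72


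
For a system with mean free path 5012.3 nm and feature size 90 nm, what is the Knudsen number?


Knudsen number Kn = lambda / L
Kn = 5012.3 / 90
Kn = 55.6922

55.6922


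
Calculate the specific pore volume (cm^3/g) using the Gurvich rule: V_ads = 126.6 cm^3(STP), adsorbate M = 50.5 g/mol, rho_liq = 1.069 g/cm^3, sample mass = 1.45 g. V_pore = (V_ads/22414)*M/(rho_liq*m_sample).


Moles adsorbed n = V_ads / 22414 = 126.6 / 22414 = 5.648256e-03 mol
Liquid volume V_liq = n * M / rho_liq = 5.648256e-03 * 50.5 / 1.069 = 0.26683 cm^3
Specific pore volume V_pore = V_liq / m_sample = 0.26683 / 1.45
V_pore = 0.184 cm^3/g

0.184


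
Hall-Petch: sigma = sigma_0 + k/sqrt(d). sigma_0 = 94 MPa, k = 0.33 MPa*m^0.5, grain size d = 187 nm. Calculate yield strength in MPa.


d = 187 nm = 1.87e-07 m
sqrt(d) = 0.000432435
Hall-Petch contribution = k / sqrt(d) = 0.33 / 0.000432435 = 763.1 MPa
sigma = sigma_0 + k/sqrt(d) = 94 + 763.1 = 857.1 MPa

857.1


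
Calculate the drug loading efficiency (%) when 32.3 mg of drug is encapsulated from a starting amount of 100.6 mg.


Drug loading efficiency = (drug loaded / drug initial) * 100
DLE = 32.3 / 100.6 * 100
DLE = 0.3211 * 100
DLE = 32.11%

32.11


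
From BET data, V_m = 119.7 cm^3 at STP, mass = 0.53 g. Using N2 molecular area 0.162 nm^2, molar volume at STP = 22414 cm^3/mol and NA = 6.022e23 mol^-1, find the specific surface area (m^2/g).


Number of moles in monolayer = V_m / 22414 = 119.7 / 22414 = 0.00534041
Number of molecules = moles * NA = 0.00534041 * 6.022e23
SA = molecules * sigma / mass
SA = (119.7 / 22414) * 6.022e23 * 0.162e-18 / 0.53
SA = 983.0 m^2/g

983.0


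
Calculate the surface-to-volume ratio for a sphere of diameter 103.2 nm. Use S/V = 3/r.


Radius r = 103.2/2 = 51.6 nm
S/V = 3 / r = 3 / 51.6
S/V = 0.0581 nm^-1

0.0581


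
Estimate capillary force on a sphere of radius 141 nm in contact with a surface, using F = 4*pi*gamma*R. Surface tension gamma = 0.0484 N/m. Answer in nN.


Convert radius: R = 141 nm = 1.41e-07 m
F = 4 * pi * gamma * R
F = 4 * pi * 0.0484 * 1.41e-07
F = 8.57579e-08 N = 85.7579 nN

85.7579


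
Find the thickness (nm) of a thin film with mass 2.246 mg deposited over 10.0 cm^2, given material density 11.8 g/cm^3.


Convert: m = 2.246 mg = 2.2460e-06 kg, A = 10.0 cm^2 = 1.0000e-03 m^2, rho = 11.8 g/cm^3 = 11800 kg/m^3
t = m / (A * rho)
t = 2.2460e-06 / (1.0000e-03 * 11800)
t = 1.9034e-07 m = 190.3 nm

190.3


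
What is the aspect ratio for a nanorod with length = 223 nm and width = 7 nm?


Aspect ratio AR = length / diameter
AR = 223 / 7
AR = 31.86

31.86


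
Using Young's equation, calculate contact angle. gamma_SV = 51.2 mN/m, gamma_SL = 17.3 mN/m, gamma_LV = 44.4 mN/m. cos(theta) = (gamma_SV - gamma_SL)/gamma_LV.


cos(theta) = (gamma_SV - gamma_SL) / gamma_LV
cos(theta) = (51.2 - 17.3) / 44.4
cos(theta) = 0.763514
theta = arccos(0.763514) = 40.23 degrees

40.23


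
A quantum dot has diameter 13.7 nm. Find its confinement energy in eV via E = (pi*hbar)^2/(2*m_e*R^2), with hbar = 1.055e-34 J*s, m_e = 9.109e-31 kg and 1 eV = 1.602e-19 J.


Radius R = 13.7/2 = 6.85 nm = 6.85e-09 m
E = (pi * 1.055e-34)^2 / (2 * 9.109e-31 * (6.85e-09)^2)
E(J) = 1.28506e-21
E = E(J) / 1.602e-19 = 0.008 eV

0.008


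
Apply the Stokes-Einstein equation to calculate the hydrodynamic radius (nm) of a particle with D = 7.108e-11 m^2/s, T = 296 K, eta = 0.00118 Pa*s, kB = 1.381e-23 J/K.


Stokes-Einstein: R = kB*T / (6*pi*eta*D)
R = 1.381e-23 * 296 / (6 * pi * 0.00118 * 7.108e-11)
R = 2.58556e-09 m = 2.59 nm

2.59


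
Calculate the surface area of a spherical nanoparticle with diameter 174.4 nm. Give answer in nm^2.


Radius r = 174.4/2 = 87.2 nm
Surface area SA = 4 * pi * r^2
SA = 4 * pi * (87.2)^2
SA = 95552.67 nm^2

95552.67


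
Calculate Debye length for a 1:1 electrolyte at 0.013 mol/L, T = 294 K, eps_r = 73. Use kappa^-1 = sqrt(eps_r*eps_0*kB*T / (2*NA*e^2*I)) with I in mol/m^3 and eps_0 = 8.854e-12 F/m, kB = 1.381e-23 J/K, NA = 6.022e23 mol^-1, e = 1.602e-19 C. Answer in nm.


Ionic strength I = 0.013 * 1^2 * 1000 = 13 mol/m^3
kappa^-1 = sqrt(73 * 8.854e-12 * 1.381e-23 * 294 / (2 * 6.022e23 * (1.602e-19)^2 * 13))
kappa^-1 = 2.556 nm

2.556


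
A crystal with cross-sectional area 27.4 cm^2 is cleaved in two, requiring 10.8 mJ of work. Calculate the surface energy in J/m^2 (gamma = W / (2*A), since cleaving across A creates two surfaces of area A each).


Convert: A = 27.4 cm^2 = 0.00274 m^2, W = 10.8 mJ = 0.0108 J
Cleaving exposes two faces of area A, so total new surface = 2*A and gamma = W / (2*A)
gamma = 0.0108 / (2 * 0.00274)
gamma = 1.971 J/m^2

1.971


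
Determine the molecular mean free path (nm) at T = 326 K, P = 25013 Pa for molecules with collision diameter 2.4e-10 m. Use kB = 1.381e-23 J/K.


Mean free path: lambda = kB*T / (sqrt(2) * pi * d^2 * P)
lambda = 1.381e-23 * 326 / (sqrt(2) * pi * (2.4e-10)^2 * 25013)
lambda = 7.03328e-07 m
lambda = 703.33 nm

703.33


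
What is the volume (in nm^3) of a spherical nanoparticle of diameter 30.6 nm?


Radius r = 30.6/2 = 15.3 nm
Volume V = (4/3) * pi * r^3
V = (4/3) * pi * (15.3)^3
V = 15002.47 nm^3

15002.47


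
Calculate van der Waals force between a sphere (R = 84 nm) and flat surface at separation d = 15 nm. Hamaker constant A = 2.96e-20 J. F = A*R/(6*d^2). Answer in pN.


Convert to SI: R = 84 nm = 8.4e-08 m, d = 15 nm = 1.5e-08 m
F = A * R / (6 * d^2)
F = 2.96e-20 * 8.4e-08 / (6 * (1.5e-08)^2)
F = 1.84178e-12 N = 1.842 pN

1.842


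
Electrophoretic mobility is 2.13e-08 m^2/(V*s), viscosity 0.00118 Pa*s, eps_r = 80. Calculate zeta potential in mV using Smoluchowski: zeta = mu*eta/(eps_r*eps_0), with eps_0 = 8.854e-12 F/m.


Smoluchowski equation: zeta = mu * eta / (eps_r * eps_0)
zeta = 2.13e-08 * 0.00118 / (80 * 8.854e-12)
zeta = 0.035484 V = 35.48 mV

35.48


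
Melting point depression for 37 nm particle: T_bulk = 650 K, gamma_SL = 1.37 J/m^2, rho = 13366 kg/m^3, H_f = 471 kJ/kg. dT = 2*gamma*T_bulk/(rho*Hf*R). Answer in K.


Radius R = 37/2 = 18.5 nm = 1.85e-08 m
Convert H_f = 471 kJ/kg = 471000 J/kg
dT = 2 * gamma_SL * T_bulk / (rho * H_f * R)
dT = 2 * 1.37 * 650 / (13366 * 471000 * 1.85e-08)
dT = 15.3 K

15.3


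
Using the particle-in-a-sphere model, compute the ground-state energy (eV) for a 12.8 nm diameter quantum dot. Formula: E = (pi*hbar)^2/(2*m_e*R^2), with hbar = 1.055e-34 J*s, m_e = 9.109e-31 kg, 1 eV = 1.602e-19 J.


Radius R = 12.8/2 = 6.4 nm = 6.4e-09 m
E = (pi * 1.055e-34)^2 / (2 * 9.109e-31 * (6.4e-09)^2)
E(J) = 1.47212e-21
E = E(J) / 1.602e-19 = 0.0092 eV

0.0092


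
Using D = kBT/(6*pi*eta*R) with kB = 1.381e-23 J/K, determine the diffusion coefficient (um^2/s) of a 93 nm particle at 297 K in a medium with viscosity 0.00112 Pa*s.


Radius R = 93/2 = 46.5 nm = 4.65e-08 m
D = kB*T / (6*pi*eta*R)
D = 1.381e-23 * 297 / (6 * pi * 0.00112 * 4.65e-08)
D = 4.17809e-12 m^2/s = 4.178 um^2/s

4.178


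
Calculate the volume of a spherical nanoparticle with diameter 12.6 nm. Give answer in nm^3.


Radius r = 12.6/2 = 6.3 nm
Volume V = (4/3) * pi * r^3
V = (4/3) * pi * (6.3)^3
V = 1047.39 nm^3

1047.39


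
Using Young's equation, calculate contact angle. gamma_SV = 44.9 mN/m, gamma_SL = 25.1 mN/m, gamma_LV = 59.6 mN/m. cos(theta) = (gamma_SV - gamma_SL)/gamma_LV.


cos(theta) = (gamma_SV - gamma_SL) / gamma_LV
cos(theta) = (44.9 - 25.1) / 59.6
cos(theta) = 0.332215
theta = arccos(0.332215) = 70.6 degrees

70.6


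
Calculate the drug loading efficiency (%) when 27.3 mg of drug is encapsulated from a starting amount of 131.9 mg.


Drug loading efficiency = (drug loaded / drug initial) * 100
DLE = 27.3 / 131.9 * 100
DLE = 0.207 * 100
DLE = 20.7%

20.7


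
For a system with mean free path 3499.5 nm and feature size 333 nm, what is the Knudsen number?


Knudsen number Kn = lambda / L
Kn = 3499.5 / 333
Kn = 10.509

10.509


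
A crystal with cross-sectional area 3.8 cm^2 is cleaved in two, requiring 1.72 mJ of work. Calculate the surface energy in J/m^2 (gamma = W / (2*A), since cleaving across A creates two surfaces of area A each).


Convert: A = 3.8 cm^2 = 0.00038 m^2, W = 1.72 mJ = 0.00172 J
Cleaving exposes two faces of area A, so total new surface = 2*A and gamma = W / (2*A)
gamma = 0.00172 / (2 * 0.00038)
gamma = 2.263 J/m^2

2.263


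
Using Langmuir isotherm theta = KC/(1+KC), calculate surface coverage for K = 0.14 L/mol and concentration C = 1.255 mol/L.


Langmuir isotherm: theta = K*C / (1 + K*C)
K*C = 0.14 * 1.255 = 0.1757
theta = 0.1757 / (1 + 0.1757) = 0.1757 / 1.1757
theta = 0.1494

0.1494


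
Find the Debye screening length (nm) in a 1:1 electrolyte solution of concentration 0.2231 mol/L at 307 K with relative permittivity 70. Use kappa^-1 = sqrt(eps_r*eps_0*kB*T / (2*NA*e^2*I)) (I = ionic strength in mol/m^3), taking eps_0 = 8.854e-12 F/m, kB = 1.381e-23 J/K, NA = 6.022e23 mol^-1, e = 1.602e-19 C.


Ionic strength I = 0.2231 * 1^2 * 1000 = 223.1 mol/m^3
kappa^-1 = sqrt(70 * 8.854e-12 * 1.381e-23 * 307 / (2 * 6.022e23 * (1.602e-19)^2 * 223.1))
kappa^-1 = 0.617 nm

0.617


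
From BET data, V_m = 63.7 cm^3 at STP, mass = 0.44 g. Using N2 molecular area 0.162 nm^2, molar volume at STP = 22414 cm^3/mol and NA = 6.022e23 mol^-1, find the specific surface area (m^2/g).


Number of moles in monolayer = V_m / 22414 = 63.7 / 22414 = 0.00284197
Number of molecules = moles * NA = 0.00284197 * 6.022e23
SA = molecules * sigma / mass
SA = (63.7 / 22414) * 6.022e23 * 0.162e-18 / 0.44
SA = 630.1 m^2/g

630.1


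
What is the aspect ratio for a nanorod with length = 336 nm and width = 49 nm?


Aspect ratio AR = length / diameter
AR = 336 / 49
AR = 6.86

6.86


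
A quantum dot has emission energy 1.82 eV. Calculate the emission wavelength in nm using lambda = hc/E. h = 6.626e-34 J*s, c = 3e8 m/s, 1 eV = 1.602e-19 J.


Convert energy: E = 1.82 eV = 1.82 * 1.602e-19 = 2.91564e-19 J
lambda = h*c / E = 6.626e-34 * 3e8 / 2.91564e-19
lambda = 6.81771e-07 m = 681.8 nm

681.8


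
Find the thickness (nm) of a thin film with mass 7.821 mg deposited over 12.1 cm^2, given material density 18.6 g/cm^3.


Convert: m = 7.821 mg = 7.8210e-06 kg, A = 12.1 cm^2 = 1.2100e-03 m^2, rho = 18.6 g/cm^3 = 18600 kg/m^3
t = m / (A * rho)
t = 7.8210e-06 / (1.2100e-03 * 18600)
t = 3.4751e-07 m = 347.5 nm

347.5


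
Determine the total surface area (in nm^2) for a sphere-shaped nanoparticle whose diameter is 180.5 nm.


Radius r = 180.5/2 = 90.25 nm
Surface area SA = 4 * pi * r^2
SA = 4 * pi * (90.25)^2
SA = 102353.87 nm^2

102353.87


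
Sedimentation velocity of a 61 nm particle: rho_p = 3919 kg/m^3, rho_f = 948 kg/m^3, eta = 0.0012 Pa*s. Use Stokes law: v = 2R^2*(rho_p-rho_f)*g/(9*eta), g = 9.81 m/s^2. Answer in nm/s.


Radius R = 61/2 nm = 3.05e-08 m
Density difference = 3919 - 948 = 2971 kg/m^3
v = 2 * R^2 * (rho_p - rho_f) * g / (9 * eta)
v = 2 * (3.05e-08)^2 * 2971 * 9.81 / (9 * 0.0012)
v = 5.02085e-09 m/s = 5.0209 nm/s

5.0209


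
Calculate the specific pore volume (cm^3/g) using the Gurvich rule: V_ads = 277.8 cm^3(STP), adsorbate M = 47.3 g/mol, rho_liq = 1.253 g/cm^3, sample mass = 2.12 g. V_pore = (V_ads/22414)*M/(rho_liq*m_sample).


Moles adsorbed n = V_ads / 22414 = 277.8 / 22414 = 1.239404e-02 mol
Liquid volume V_liq = n * M / rho_liq = 1.239404e-02 * 47.3 / 1.253 = 0.46787 cm^3
Specific pore volume V_pore = V_liq / m_sample = 0.46787 / 2.12
V_pore = 0.2207 cm^3/g

0.2207


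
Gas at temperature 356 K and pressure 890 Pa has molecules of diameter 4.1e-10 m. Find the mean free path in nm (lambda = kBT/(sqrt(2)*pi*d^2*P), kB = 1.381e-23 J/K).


Mean free path: lambda = kB*T / (sqrt(2) * pi * d^2 * P)
lambda = 1.381e-23 * 356 / (sqrt(2) * pi * (4.1e-10)^2 * 890)
lambda = 7.39641e-06 m
lambda = 7396.41 nm

7396.41


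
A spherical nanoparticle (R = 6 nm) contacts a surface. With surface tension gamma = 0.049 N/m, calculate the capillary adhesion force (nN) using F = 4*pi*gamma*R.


Convert radius: R = 6 nm = 6e-09 m
F = 4 * pi * gamma * R
F = 4 * pi * 0.049 * 6e-09
F = 3.69451e-09 N = 3.6945 nN

3.6945


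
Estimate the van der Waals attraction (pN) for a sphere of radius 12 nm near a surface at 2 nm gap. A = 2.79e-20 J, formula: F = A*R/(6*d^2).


Convert to SI: R = 12 nm = 1.2e-08 m, d = 2 nm = 2e-09 m
F = A * R / (6 * d^2)
F = 2.79e-20 * 1.2e-08 / (6 * (2e-09)^2)
F = 1.395e-11 N = 13.95 pN

13.95


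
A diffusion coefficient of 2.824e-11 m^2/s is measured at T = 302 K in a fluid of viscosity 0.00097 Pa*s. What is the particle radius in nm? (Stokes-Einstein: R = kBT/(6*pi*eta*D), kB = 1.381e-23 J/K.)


Stokes-Einstein: R = kB*T / (6*pi*eta*D)
R = 1.381e-23 * 302 / (6 * pi * 0.00097 * 2.824e-11)
R = 8.07724e-09 m = 8.08 nm

8.08


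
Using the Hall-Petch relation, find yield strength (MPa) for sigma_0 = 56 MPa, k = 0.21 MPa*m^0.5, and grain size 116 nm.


d = 116 nm = 1.16e-07 m
sqrt(d) = 0.0003405877
Hall-Petch contribution = k / sqrt(d) = 0.21 / 0.0003405877 = 616.6 MPa
sigma = sigma_0 + k/sqrt(d) = 56 + 616.6 = 672.6 MPa

672.6


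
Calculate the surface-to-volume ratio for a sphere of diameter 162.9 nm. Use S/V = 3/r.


Radius r = 162.9/2 = 81.45 nm
S/V = 3 / r = 3 / 81.45
S/V = 0.0368 nm^-1

0.0368


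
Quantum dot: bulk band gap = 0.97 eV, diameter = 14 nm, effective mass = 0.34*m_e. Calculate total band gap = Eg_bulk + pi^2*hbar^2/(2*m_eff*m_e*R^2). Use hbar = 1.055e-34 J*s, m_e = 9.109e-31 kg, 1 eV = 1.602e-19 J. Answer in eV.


Radius R = 14/2 nm = 7e-09 m
Confinement energy dE = pi^2 * hbar^2 / (2 * m_eff * m_e * R^2)
dE = pi^2 * (1.055e-34)^2 / (2 * 0.34 * 9.109e-31 * (7e-09)^2) J, divided by 1.602e-19 J/eV
dE = 0.0226 eV
Total band gap = E_g(bulk) + dE = 0.97 + 0.0226 = 0.9926 eV

0.9926


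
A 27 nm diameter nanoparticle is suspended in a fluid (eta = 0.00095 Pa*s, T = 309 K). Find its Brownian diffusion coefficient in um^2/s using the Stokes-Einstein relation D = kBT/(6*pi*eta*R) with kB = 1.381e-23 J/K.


Radius R = 27/2 = 13.5 nm = 1.35e-08 m
D = kB*T / (6*pi*eta*R)
D = 1.381e-23 * 309 / (6 * pi * 0.00095 * 1.35e-08)
D = 1.7652e-11 m^2/s = 17.652 um^2/s

17.652


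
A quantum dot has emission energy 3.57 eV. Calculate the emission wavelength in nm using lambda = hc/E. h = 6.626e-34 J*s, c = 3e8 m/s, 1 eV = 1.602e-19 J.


Convert energy: E = 3.57 eV = 3.57 * 1.602e-19 = 5.71914e-19 J
lambda = h*c / E = 6.626e-34 * 3e8 / 5.71914e-19
lambda = 3.4757e-07 m = 347.6 nm

347.6


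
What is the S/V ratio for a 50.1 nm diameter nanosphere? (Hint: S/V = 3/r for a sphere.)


Radius r = 50.1/2 = 25.05 nm
S/V = 3 / r = 3 / 25.05
S/V = 0.1198 nm^-1

0.1198


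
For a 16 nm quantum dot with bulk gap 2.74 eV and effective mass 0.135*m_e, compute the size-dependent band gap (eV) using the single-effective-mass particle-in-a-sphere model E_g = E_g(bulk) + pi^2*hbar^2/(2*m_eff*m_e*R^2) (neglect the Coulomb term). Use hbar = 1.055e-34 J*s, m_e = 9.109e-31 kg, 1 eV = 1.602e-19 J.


Radius R = 16/2 nm = 8e-09 m
Confinement energy dE = pi^2 * hbar^2 / (2 * m_eff * m_e * R^2)
dE = pi^2 * (1.055e-34)^2 / (2 * 0.135 * 9.109e-31 * (8e-09)^2) J, divided by 1.602e-19 J/eV
dE = 0.0436 eV
Total band gap = E_g(bulk) + dE = 2.74 + 0.0436 = 2.7836 eV

2.7836


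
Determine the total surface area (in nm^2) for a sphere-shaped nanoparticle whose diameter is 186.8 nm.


Radius r = 186.8/2 = 93.4 nm
Surface area SA = 4 * pi * r^2
SA = 4 * pi * (93.4)^2
SA = 109623.49 nm^2

109623.49


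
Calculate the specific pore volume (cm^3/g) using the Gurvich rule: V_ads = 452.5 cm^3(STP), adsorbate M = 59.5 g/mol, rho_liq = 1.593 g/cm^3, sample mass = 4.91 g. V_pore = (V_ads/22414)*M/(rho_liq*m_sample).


Moles adsorbed n = V_ads / 22414 = 452.5 / 22414 = 2.018828e-02 mol
Liquid volume V_liq = n * M / rho_liq = 2.018828e-02 * 59.5 / 1.593 = 0.75405 cm^3
Specific pore volume V_pore = V_liq / m_sample = 0.75405 / 4.91
V_pore = 0.1536 cm^3/g

0.1536


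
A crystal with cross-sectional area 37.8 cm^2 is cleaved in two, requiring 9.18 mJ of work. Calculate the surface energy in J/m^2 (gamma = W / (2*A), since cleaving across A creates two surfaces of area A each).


Convert: A = 37.8 cm^2 = 0.00378 m^2, W = 9.18 mJ = 0.00918 J
Cleaving exposes two faces of area A, so total new surface = 2*A and gamma = W / (2*A)
gamma = 0.00918 / (2 * 0.00378)
gamma = 1.214 J/m^2

1.214


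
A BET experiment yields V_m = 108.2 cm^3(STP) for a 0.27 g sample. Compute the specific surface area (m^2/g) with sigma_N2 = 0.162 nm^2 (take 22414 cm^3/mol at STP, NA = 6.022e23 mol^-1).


Number of moles in monolayer = V_m / 22414 = 108.2 / 22414 = 0.00482734
Number of molecules = moles * NA = 0.00482734 * 6.022e23
SA = molecules * sigma / mass
SA = (108.2 / 22414) * 6.022e23 * 0.162e-18 / 0.27
SA = 1744.2 m^2/g

1744.2


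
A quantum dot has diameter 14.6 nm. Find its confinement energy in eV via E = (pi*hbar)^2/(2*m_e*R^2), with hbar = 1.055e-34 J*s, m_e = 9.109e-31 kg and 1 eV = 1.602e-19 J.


Radius R = 14.6/2 = 7.3 nm = 7.3e-09 m
E = (pi * 1.055e-34)^2 / (2 * 9.109e-31 * (7.3e-09)^2)
E(J) = 1.13151e-21
E = E(J) / 1.602e-19 = 0.0071 eV

0.0071


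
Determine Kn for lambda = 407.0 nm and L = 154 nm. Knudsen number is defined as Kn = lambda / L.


Knudsen number Kn = lambda / L
Kn = 407.0 / 154
Kn = 2.6429

2.6429


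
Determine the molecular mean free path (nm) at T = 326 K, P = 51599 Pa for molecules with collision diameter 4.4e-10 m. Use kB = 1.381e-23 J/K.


Mean free path: lambda = kB*T / (sqrt(2) * pi * d^2 * P)
lambda = 1.381e-23 * 326 / (sqrt(2) * pi * (4.4e-10)^2 * 51599)
lambda = 1.01438e-07 m
lambda = 101.44 nm

101.44


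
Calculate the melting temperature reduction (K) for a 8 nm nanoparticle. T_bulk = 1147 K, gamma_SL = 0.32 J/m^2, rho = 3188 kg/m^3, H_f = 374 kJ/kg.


Radius R = 8/2 = 4 nm = 4e-09 m
Convert H_f = 374 kJ/kg = 374000 J/kg
dT = 2 * gamma_SL * T_bulk / (rho * H_f * R)
dT = 2 * 0.32 * 1147 / (3188 * 374000 * 4e-09)
dT = 153.9 K

153.9


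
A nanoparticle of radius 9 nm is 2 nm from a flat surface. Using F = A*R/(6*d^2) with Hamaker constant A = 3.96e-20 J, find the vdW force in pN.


Convert to SI: R = 9 nm = 9e-09 m, d = 2 nm = 2e-09 m
F = A * R / (6 * d^2)
F = 3.96e-20 * 9e-09 / (6 * (2e-09)^2)
F = 1.485e-11 N = 14.85 pN

14.85


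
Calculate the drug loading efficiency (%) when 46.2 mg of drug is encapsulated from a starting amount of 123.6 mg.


Drug loading efficiency = (drug loaded / drug initial) * 100
DLE = 46.2 / 123.6 * 100
DLE = 0.3738 * 100
DLE = 37.38%

37.38


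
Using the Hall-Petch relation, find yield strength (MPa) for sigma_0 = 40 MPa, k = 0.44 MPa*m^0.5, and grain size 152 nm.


d = 152 nm = 1.52e-07 m
sqrt(d) = 0.0003898718
Hall-Petch contribution = k / sqrt(d) = 0.44 / 0.0003898718 = 1128.6 MPa
sigma = sigma_0 + k/sqrt(d) = 40 + 1128.6 = 1168.6 MPa

1168.6


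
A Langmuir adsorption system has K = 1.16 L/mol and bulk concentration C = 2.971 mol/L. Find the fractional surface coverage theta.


Langmuir isotherm: theta = K*C / (1 + K*C)
K*C = 1.16 * 2.971 = 3.44636
theta = 3.44636 / (1 + 3.44636) = 3.44636 / 4.44636
theta = 0.7751

0.7751


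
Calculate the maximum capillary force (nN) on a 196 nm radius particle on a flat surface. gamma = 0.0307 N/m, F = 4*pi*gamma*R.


Convert radius: R = 196 nm = 1.96e-07 m
F = 4 * pi * gamma * R
F = 4 * pi * 0.0307 * 1.96e-07
F = 7.56144e-08 N = 75.6144 nN

75.6144


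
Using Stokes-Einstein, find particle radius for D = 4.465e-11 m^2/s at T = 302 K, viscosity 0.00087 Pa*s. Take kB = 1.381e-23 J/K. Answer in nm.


Stokes-Einstein: R = kB*T / (6*pi*eta*D)
R = 1.381e-23 * 302 / (6 * pi * 0.00087 * 4.465e-11)
R = 5.69585e-09 m = 5.7 nm

5.7


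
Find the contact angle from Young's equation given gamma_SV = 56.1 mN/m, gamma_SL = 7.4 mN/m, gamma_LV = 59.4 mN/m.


cos(theta) = (gamma_SV - gamma_SL) / gamma_LV
cos(theta) = (56.1 - 7.4) / 59.4
cos(theta) = 0.819865
theta = arccos(0.819865) = 34.93 degrees

34.93


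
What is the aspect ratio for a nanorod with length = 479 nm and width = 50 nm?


Aspect ratio AR = length / diameter
AR = 479 / 50
AR = 9.58

9.58


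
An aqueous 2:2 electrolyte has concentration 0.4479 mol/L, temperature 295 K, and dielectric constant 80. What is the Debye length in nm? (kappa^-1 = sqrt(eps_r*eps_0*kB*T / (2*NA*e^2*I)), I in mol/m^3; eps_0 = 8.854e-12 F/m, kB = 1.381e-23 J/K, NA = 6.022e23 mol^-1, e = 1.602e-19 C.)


Ionic strength I = 0.4479 * 2^2 * 1000 = 1791.6 mol/m^3
kappa^-1 = sqrt(80 * 8.854e-12 * 1.381e-23 * 295 / (2 * 6.022e23 * (1.602e-19)^2 * 1791.6))
kappa^-1 = 0.228 nm

0.228


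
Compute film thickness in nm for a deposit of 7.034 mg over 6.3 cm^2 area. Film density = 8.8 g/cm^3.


Convert: m = 7.034 mg = 7.0340e-06 kg, A = 6.3 cm^2 = 6.3000e-04 m^2, rho = 8.8 g/cm^3 = 8800 kg/m^3
t = m / (A * rho)
t = 7.0340e-06 / (6.3000e-04 * 8800)
t = 1.2688e-06 m = 1268.8 nm

1268.8


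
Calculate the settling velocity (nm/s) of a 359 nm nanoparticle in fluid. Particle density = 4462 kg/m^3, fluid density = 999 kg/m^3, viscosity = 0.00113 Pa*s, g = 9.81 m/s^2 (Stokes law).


Radius R = 359/2 nm = 1.795e-07 m
Density difference = 4462 - 999 = 3463 kg/m^3
v = 2 * R^2 * (rho_p - rho_f) * g / (9 * eta)
v = 2 * (1.795e-07)^2 * 3463 * 9.81 / (9 * 0.00113)
v = 2.15258e-07 m/s = 215.2581 nm/s

215.2581


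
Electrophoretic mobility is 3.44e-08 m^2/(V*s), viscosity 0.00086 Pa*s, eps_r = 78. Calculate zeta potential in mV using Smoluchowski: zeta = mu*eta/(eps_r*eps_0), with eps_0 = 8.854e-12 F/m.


Smoluchowski equation: zeta = mu * eta / (eps_r * eps_0)
zeta = 3.44e-08 * 0.00086 / (78 * 8.854e-12)
zeta = 0.042837 V = 42.84 mV

42.84


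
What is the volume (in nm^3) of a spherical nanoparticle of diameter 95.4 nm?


Radius r = 95.4/2 = 47.7 nm
Volume V = (4/3) * pi * r^3
V = (4/3) * pi * (47.7)^3
V = 454614.98 nm^3

454614.98


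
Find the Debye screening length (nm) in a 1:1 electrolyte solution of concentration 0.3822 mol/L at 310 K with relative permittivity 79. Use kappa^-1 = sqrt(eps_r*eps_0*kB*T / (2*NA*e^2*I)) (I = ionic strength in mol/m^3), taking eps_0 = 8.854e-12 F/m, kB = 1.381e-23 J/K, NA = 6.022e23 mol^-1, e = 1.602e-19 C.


Ionic strength I = 0.3822 * 1^2 * 1000 = 382.2 mol/m^3
kappa^-1 = sqrt(79 * 8.854e-12 * 1.381e-23 * 310 / (2 * 6.022e23 * (1.602e-19)^2 * 382.2))
kappa^-1 = 0.503 nm

0.503


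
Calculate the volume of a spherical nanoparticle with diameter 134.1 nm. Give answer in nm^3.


Radius r = 134.1/2 = 67.05 nm
Volume V = (4/3) * pi * r^3
V = (4/3) * pi * (67.05)^3
V = 1262655.74 nm^3

1262655.74


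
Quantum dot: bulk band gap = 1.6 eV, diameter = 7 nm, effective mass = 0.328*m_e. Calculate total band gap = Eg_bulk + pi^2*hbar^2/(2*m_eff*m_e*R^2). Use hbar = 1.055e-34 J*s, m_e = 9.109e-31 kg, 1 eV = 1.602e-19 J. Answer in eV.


Radius R = 7/2 nm = 3.5e-09 m
Confinement energy dE = pi^2 * hbar^2 / (2 * m_eff * m_e * R^2)
dE = pi^2 * (1.055e-34)^2 / (2 * 0.328 * 9.109e-31 * (3.5e-09)^2) J, divided by 1.602e-19 J/eV
dE = 0.0937 eV
Total band gap = E_g(bulk) + dE = 1.6 + 0.0937 = 1.6937 eV

1.6937


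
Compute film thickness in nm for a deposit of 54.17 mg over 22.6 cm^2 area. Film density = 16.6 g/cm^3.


Convert: m = 54.17 mg = 5.4170e-05 kg, A = 22.6 cm^2 = 2.2600e-03 m^2, rho = 16.6 g/cm^3 = 16600 kg/m^3
t = m / (A * rho)
t = 5.4170e-05 / (2.2600e-03 * 16600)
t = 1.4439e-06 m = 1443.9 nm

1443.9


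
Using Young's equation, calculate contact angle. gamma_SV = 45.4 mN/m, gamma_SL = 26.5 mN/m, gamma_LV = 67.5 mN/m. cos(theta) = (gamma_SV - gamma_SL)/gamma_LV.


cos(theta) = (gamma_SV - gamma_SL) / gamma_LV
cos(theta) = (45.4 - 26.5) / 67.5
cos(theta) = 0.28
theta = arccos(0.28) = 73.74 degrees

73.74


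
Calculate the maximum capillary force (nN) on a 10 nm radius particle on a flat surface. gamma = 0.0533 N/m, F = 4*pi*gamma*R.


Convert radius: R = 10 nm = 1e-08 m
F = 4 * pi * gamma * R
F = 4 * pi * 0.0533 * 1e-08
F = 6.69788e-09 N = 6.6979 nN

6.6979


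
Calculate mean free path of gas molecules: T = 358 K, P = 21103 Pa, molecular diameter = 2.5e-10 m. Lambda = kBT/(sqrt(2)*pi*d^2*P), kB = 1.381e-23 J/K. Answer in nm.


Mean free path: lambda = kB*T / (sqrt(2) * pi * d^2 * P)
lambda = 1.381e-23 * 358 / (sqrt(2) * pi * (2.5e-10)^2 * 21103)
lambda = 8.43699e-07 m
lambda = 843.7 nm

843.7


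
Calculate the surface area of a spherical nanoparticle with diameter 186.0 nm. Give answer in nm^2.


Radius r = 186.0/2 = 93 nm
Surface area SA = 4 * pi * r^2
SA = 4 * pi * (93)^2
SA = 108686.54 nm^2

108686.54


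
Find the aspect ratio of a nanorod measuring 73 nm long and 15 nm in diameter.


Aspect ratio AR = length / diameter
AR = 73 / 15
AR = 4.87

4.87


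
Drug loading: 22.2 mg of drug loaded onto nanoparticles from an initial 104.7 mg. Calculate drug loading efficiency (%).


Drug loading efficiency = (drug loaded / drug initial) * 100
DLE = 22.2 / 104.7 * 100
DLE = 0.212 * 100
DLE = 21.2%

21.2


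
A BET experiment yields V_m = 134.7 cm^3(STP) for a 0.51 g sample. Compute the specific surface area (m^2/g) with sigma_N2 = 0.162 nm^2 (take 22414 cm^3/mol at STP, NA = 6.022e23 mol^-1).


Number of moles in monolayer = V_m / 22414 = 134.7 / 22414 = 0.00600964
Number of molecules = moles * NA = 0.00600964 * 6.022e23
SA = molecules * sigma / mass
SA = (134.7 / 22414) * 6.022e23 * 0.162e-18 / 0.51
SA = 1149.6 m^2/g

1149.6


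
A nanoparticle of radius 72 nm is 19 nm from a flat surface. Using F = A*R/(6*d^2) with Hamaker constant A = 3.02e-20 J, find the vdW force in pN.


Convert to SI: R = 72 nm = 7.2e-08 m, d = 19 nm = 1.9e-08 m
F = A * R / (6 * d^2)
F = 3.02e-20 * 7.2e-08 / (6 * (1.9e-08)^2)
F = 1.00388e-12 N = 1.004 pN

1.004


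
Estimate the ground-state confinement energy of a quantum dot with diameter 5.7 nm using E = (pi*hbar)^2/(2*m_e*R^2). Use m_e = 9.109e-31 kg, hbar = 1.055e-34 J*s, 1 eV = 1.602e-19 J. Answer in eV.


Radius R = 5.7/2 = 2.85 nm = 2.85e-09 m
E = (pi * 1.055e-34)^2 / (2 * 9.109e-31 * (2.85e-09)^2)
E(J) = 7.42359e-21
E = E(J) / 1.602e-19 = 0.0463 eV

0.0463


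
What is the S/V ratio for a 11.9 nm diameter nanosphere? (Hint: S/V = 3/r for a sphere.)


Radius r = 11.9/2 = 5.95 nm
S/V = 3 / r = 3 / 5.95
S/V = 0.5042 nm^-1

0.5042


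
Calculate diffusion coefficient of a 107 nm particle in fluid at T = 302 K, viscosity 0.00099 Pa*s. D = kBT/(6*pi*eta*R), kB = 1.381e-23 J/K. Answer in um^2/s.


Radius R = 107/2 = 53.5 nm = 5.35e-08 m
D = kB*T / (6*pi*eta*R)
D = 1.381e-23 * 302 / (6 * pi * 0.00099 * 5.35e-08)
D = 4.17744e-12 m^2/s = 4.177 um^2/s

4.177


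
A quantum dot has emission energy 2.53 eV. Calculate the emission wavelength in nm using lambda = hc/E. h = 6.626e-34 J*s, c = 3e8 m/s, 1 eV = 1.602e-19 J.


Convert energy: E = 2.53 eV = 2.53 * 1.602e-19 = 4.05306e-19 J
lambda = h*c / E = 6.626e-34 * 3e8 / 4.05306e-19
lambda = 4.90444e-07 m = 490.4 nm

490.4


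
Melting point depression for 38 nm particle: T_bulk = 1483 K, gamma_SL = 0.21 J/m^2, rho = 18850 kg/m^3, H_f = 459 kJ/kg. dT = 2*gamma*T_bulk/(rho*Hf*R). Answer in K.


Radius R = 38/2 = 19 nm = 1.9e-08 m
Convert H_f = 459 kJ/kg = 459000 J/kg
dT = 2 * gamma_SL * T_bulk / (rho * H_f * R)
dT = 2 * 0.21 * 1483 / (18850 * 459000 * 1.9e-08)
dT = 3.8 K

3.8


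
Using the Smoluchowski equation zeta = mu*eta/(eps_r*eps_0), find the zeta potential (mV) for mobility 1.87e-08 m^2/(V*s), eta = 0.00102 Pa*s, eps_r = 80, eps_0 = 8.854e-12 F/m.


Smoluchowski equation: zeta = mu * eta / (eps_r * eps_0)
zeta = 1.87e-08 * 0.00102 / (80 * 8.854e-12)
zeta = 0.026929 V = 26.93 mV

26.93


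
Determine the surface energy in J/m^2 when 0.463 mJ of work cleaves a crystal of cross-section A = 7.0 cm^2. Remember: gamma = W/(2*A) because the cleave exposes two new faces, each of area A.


Convert: A = 7.0 cm^2 = 0.0007 m^2, W = 0.463 mJ = 0.000463 J
Cleaving exposes two faces of area A, so total new surface = 2*A and gamma = W / (2*A)
gamma = 0.000463 / (2 * 0.0007)
gamma = 0.331 J/m^2

0.331


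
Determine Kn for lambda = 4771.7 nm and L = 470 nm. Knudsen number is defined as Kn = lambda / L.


Knudsen number Kn = lambda / L
Kn = 4771.7 / 470
Kn = 10.1526

10.1526


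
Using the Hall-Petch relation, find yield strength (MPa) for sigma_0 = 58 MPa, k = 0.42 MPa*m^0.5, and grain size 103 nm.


d = 103 nm = 1.03e-07 m
sqrt(d) = 0.0003209361
Hall-Petch contribution = k / sqrt(d) = 0.42 / 0.0003209361 = 1308.7 MPa
sigma = sigma_0 + k/sqrt(d) = 58 + 1308.7 = 1366.7 MPa

1366.7


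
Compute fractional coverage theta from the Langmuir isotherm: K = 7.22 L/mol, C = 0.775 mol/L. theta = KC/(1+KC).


Langmuir isotherm: theta = K*C / (1 + K*C)
K*C = 7.22 * 0.775 = 5.5955
theta = 5.5955 / (1 + 5.5955) = 5.5955 / 6.5955
theta = 0.8484

0.8484


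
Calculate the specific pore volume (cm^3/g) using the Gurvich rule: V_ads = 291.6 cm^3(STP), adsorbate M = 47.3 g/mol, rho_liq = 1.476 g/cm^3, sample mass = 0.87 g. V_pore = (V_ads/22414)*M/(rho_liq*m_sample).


Moles adsorbed n = V_ads / 22414 = 291.6 / 22414 = 1.300973e-02 mol
Liquid volume V_liq = n * M / rho_liq = 1.300973e-02 * 47.3 / 1.476 = 0.41691 cm^3
Specific pore volume V_pore = V_liq / m_sample = 0.41691 / 0.87
V_pore = 0.4792 cm^3/g

0.4792


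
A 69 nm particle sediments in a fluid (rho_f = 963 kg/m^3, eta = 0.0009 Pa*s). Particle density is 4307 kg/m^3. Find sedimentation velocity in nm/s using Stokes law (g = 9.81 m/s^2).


Radius R = 69/2 nm = 3.45e-08 m
Density difference = 4307 - 963 = 3344 kg/m^3
v = 2 * R^2 * (rho_p - rho_f) * g / (9 * eta)
v = 2 * (3.45e-08)^2 * 3344 * 9.81 / (9 * 0.0009)
v = 9.64092e-09 m/s = 9.6409 nm/s

9.6409


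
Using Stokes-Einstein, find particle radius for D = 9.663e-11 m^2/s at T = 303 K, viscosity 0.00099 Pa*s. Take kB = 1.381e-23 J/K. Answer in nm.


Stokes-Einstein: R = kB*T / (6*pi*eta*D)
R = 1.381e-23 * 303 / (6 * pi * 0.00099 * 9.663e-11)
R = 2.32053e-09 m = 2.32 nm

2.32


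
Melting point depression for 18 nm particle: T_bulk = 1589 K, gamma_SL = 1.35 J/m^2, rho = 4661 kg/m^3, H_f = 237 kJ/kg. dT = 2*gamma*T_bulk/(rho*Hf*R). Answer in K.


Radius R = 18/2 = 9 nm = 9e-09 m
Convert H_f = 237 kJ/kg = 237000 J/kg
dT = 2 * gamma_SL * T_bulk / (rho * H_f * R)
dT = 2 * 1.35 * 1589 / (4661 * 237000 * 9e-09)
dT = 431.5 K

431.5


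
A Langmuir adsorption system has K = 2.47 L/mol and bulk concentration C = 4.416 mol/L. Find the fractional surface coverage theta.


Langmuir isotherm: theta = K*C / (1 + K*C)
K*C = 2.47 * 4.416 = 10.90752
theta = 10.90752 / (1 + 10.90752) = 10.90752 / 11.90752
theta = 0.916

0.916


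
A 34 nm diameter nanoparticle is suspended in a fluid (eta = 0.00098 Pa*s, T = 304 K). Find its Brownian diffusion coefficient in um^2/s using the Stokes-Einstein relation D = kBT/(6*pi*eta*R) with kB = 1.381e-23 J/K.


Radius R = 34/2 = 17 nm = 1.7e-08 m
D = kB*T / (6*pi*eta*R)
D = 1.381e-23 * 304 / (6 * pi * 0.00098 * 1.7e-08)
D = 1.33688e-11 m^2/s = 13.369 um^2/s

13.369


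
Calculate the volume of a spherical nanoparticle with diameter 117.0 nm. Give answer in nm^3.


Radius r = 117.0/2 = 58.5 nm
Volume V = (4/3) * pi * r^3
V = (4/3) * pi * (58.5)^3
V = 838602.61 nm^3

838602.61


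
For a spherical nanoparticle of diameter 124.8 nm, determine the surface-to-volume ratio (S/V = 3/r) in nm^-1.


Radius r = 124.8/2 = 62.4 nm
S/V = 3 / r = 3 / 62.4
S/V = 0.0481 nm^-1

0.0481


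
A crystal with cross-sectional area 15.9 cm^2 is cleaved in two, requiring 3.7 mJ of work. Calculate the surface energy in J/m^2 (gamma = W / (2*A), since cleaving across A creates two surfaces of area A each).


Convert: A = 15.9 cm^2 = 0.00159 m^2, W = 3.7 mJ = 0.0037 J
Cleaving exposes two faces of area A, so total new surface = 2*A and gamma = W / (2*A)
gamma = 0.0037 / (2 * 0.00159)
gamma = 1.164 J/m^2

1.164


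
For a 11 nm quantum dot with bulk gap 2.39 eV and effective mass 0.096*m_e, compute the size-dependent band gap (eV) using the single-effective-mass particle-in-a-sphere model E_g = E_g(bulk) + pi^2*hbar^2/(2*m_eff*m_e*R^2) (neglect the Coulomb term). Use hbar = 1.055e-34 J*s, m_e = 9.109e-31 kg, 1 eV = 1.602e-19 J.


Radius R = 11/2 nm = 5.5e-09 m
Confinement energy dE = pi^2 * hbar^2 / (2 * m_eff * m_e * R^2)
dE = pi^2 * (1.055e-34)^2 / (2 * 0.096 * 9.109e-31 * (5.5e-09)^2) J, divided by 1.602e-19 J/eV
dE = 0.1296 eV
Total band gap = E_g(bulk) + dE = 2.39 + 0.1296 = 2.5196 eV

2.5196


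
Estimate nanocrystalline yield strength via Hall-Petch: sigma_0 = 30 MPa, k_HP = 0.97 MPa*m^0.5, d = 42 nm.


d = 42 nm = 4.2e-08 m
sqrt(d) = 0.000204939
Hall-Petch contribution = k / sqrt(d) = 0.97 / 0.000204939 = 4733.1 MPa
sigma = sigma_0 + k/sqrt(d) = 30 + 4733.1 = 4763.1 MPa

4763.1


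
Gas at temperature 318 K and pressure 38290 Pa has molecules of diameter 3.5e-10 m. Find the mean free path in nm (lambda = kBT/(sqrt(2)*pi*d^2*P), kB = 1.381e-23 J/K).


Mean free path: lambda = kB*T / (sqrt(2) * pi * d^2 * P)
lambda = 1.381e-23 * 318 / (sqrt(2) * pi * (3.5e-10)^2 * 38290)
lambda = 2.10734e-07 m
lambda = 210.73 nm

210.73


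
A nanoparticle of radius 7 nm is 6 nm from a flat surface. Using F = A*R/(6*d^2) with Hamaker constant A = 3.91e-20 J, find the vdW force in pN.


Convert to SI: R = 7 nm = 7e-09 m, d = 6 nm = 6e-09 m
F = A * R / (6 * d^2)
F = 3.91e-20 * 7e-09 / (6 * (6e-09)^2)
F = 1.26713e-12 N = 1.267 pN

1.267


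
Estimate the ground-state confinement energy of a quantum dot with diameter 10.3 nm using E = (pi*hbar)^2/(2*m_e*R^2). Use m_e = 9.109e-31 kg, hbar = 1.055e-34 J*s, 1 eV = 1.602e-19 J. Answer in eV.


Radius R = 10.3/2 = 5.15 nm = 5.15e-09 m
E = (pi * 1.055e-34)^2 / (2 * 9.109e-31 * (5.15e-09)^2)
E(J) = 2.27347e-21
E = E(J) / 1.602e-19 = 0.0142 eV

0.0142


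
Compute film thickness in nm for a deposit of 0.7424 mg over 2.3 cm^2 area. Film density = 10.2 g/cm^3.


Convert: m = 0.7424 mg = 7.4240e-07 kg, A = 2.3 cm^2 = 2.3000e-04 m^2, rho = 10.2 g/cm^3 = 10200 kg/m^3
t = m / (A * rho)
t = 7.4240e-07 / (2.3000e-04 * 10200)
t = 3.1645e-07 m = 316.5 nm

316.5


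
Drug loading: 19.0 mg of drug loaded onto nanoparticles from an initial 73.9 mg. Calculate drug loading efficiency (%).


Drug loading efficiency = (drug loaded / drug initial) * 100
DLE = 19.0 / 73.9 * 100
DLE = 0.2571 * 100
DLE = 25.71%

25.71


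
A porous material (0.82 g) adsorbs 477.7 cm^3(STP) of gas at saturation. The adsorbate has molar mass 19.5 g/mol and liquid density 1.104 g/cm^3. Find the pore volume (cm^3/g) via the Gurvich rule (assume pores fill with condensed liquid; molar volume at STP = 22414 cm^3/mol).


Moles adsorbed n = V_ads / 22414 = 477.7 / 22414 = 2.131257e-02 mol
Liquid volume V_liq = n * M / rho_liq = 2.131257e-02 * 19.5 / 1.104 = 0.37644 cm^3
Specific pore volume V_pore = V_liq / m_sample = 0.37644 / 0.82
V_pore = 0.4591 cm^3/g

0.4591


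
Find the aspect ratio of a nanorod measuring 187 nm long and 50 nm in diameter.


Aspect ratio AR = length / diameter
AR = 187 / 50
AR = 3.74

3.74


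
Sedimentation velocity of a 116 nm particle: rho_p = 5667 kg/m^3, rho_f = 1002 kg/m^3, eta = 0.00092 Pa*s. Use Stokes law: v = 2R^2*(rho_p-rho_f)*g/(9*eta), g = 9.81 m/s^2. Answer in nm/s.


Radius R = 116/2 nm = 5.8e-08 m
Density difference = 5667 - 1002 = 4665 kg/m^3
v = 2 * R^2 * (rho_p - rho_f) * g / (9 * eta)
v = 2 * (5.8e-08)^2 * 4665 * 9.81 / (9 * 0.00092)
v = 3.71857e-08 m/s = 37.1857 nm/s

37.1857


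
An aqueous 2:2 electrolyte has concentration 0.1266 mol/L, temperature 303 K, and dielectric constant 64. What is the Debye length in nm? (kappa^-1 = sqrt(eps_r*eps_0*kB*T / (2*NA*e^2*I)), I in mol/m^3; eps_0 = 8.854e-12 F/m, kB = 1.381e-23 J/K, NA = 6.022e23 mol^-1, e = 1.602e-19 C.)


Ionic strength I = 0.1266 * 2^2 * 1000 = 506.4 mol/m^3
kappa^-1 = sqrt(64 * 8.854e-12 * 1.381e-23 * 303 / (2 * 6.022e23 * (1.602e-19)^2 * 506.4))
kappa^-1 = 0.389 nm

0.389


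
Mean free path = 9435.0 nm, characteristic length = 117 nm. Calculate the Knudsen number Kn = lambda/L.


Knudsen number Kn = lambda / L
Kn = 9435.0 / 117
Kn = 80.641

80.641


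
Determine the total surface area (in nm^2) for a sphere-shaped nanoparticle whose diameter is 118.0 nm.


Radius r = 118.0/2 = 59 nm
Surface area SA = 4 * pi * r^2
SA = 4 * pi * (59)^2
SA = 43743.54 nm^2

43743.54
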